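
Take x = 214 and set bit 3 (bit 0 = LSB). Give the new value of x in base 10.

x = 11010110
bit 3 is currently 0; set it via x | (1 << 3) = x | 8
→ 11011110 = 222

222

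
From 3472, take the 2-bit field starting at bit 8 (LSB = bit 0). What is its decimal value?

1

v = 110110010000
Shift right by 8: 1101
Mask low 2 bits: 01 = 1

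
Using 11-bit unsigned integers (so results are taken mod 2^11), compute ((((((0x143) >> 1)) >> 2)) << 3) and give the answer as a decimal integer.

0x143 = 00101000011
→ >> 1 → 00010100001 = 161
→ >> 2 → 00000101000 = 40
→ << 3 (mod 2^11) → 00101000000 = 320

320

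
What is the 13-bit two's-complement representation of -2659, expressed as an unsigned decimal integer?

2659 in 13 bits: 0101001100011
Invert: 1010110011100
Add 1:  1010110011101 = 5533
(Check: 2^13 - 2659 = 8192 - 2659 = 5533.)

5533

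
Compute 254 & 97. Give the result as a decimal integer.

254 = 11111110
97 = 01100001
AND → 01100000 = 96

96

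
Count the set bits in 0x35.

0x35 = 110101
Count the 1s: 1 + 1 + 1 + 1 = 4

4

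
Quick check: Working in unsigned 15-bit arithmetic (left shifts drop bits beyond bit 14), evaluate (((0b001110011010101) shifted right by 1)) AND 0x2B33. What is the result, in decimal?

0b001110011010101 = 001110011010101
→ shifted right by 1 → 000111001101010 = 3690
0x2B33 = 010101100110011
→ AND → 000101000100010 = 2594

2594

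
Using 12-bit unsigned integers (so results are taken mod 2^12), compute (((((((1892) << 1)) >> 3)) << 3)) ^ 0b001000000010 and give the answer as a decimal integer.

1892 = 011101100100
→ << 1 (mod 2^12) → 111011001000 = 3784
→ >> 3 → 000111011001 = 473
→ << 3 (mod 2^12) → 111011001000 = 3784
0b001000000010 = 001000000010
→ ^ → 110011001010 = 3274

3274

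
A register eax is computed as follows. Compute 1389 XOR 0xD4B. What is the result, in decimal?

2086

1389 = 010101101101
0xD4B = 110101001011
XOR → 100000100110 = 2086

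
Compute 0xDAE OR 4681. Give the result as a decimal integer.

0xDAE = 0110110101110
4681 = 1001001001001
 OR → 1111111101111 = 8175

8175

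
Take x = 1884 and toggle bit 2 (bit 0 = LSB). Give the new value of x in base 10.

x = 0011101011100
bit 2 is currently 1; toggle it via x ^ (1 << 2) = x ^ 4
→ 0011101011000 = 1880

1880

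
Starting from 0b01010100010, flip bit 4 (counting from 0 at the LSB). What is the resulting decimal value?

x = 01010100010
bit 4 is currently 0; toggle it via x ^ (1 << 4) = x ^ 16
→ 01010110010 = 690

690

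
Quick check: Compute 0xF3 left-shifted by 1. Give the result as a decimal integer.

0xF3 = 011110011
shift left by 1 → 111100110 = 486
(equivalently, 243 × 2^1 = 243 × 2)

486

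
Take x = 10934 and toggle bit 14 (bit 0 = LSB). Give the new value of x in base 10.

x = 010101010110110
bit 14 is currently 0; toggle it via x ^ (1 << 14) = x ^ 16384
→ 110101010110110 = 27318

27318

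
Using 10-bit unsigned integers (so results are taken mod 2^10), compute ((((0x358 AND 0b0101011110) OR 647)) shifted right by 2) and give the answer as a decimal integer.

247

0x358 = 1101011000
0b0101011110 = 0101011110
→ AND → 0101011000 = 344
647 = 1010000111
→ OR → 1111011111 = 991
→ shifted right by 2 → 0011110111 = 247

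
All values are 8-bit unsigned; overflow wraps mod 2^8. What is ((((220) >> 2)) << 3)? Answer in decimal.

220 = 11011100
→ >> 2 → 00110111 = 55
→ << 3 (mod 2^8) → 10111000 = 184

184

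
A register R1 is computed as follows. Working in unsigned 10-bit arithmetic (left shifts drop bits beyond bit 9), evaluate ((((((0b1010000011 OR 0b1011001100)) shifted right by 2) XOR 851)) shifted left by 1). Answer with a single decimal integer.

960

0b1010000011 = 1010000011
0b1011001100 = 1011001100
→ OR → 1011001111 = 719
→ shifted right by 2 → 0010110011 = 179
851 = 1101010011
→ XOR → 1111100000 = 992
→ shifted left by 1 (mod 2^10) → 1111000000 = 960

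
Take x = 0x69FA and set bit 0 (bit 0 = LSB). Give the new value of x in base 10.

27131

x = 110100111111010
bit 0 is currently 0; set it via x | (1 << 0) = x | 1
→ 110100111111011 = 27131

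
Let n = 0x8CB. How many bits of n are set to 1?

6

0x8CB = 100011001011
Count the 1s: 1 + 1 + 1 + 1 + 1 + 1 = 6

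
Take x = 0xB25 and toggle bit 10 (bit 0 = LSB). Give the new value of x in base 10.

x = 101100100101
bit 10 is currently 0; toggle it via x ^ (1 << 10) = x ^ 1024
→ 111100100101 = 3877

3877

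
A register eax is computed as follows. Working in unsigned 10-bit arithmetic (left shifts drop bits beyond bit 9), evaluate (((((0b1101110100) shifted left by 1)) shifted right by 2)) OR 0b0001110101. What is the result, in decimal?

0b1101110100 = 1101110100
→ shifted left by 1 (mod 2^10) → 1011101000 = 744
→ shifted right by 2 → 0010111010 = 186
0b0001110101 = 0001110101
→ OR → 0011111111 = 255

255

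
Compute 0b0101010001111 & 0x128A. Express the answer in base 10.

650

a = 0101010001111
0x128A = 1001010001010
AND → 0001010001010 = 650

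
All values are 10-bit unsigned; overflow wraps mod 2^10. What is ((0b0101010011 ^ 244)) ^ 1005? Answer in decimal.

586

0b0101010011 = 0101010011
244 = 0011110100
→ ^ → 0110100111 = 423
1005 = 1111101101
→ ^ → 1001001010 = 586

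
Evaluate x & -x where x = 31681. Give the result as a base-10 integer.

x = 111101111000001 = 31681
-x (two's complement) = …000010000111111
AND   = 000000000000001 = 1
(x & -x isolates the lowest set bit of x.)

1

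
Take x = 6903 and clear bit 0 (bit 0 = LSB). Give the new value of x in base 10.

6902

x = 01101011110111
bit 0 is currently 1; clear it via x & ~(1 << 0) = x & ~1
→ 01101011110110 = 6902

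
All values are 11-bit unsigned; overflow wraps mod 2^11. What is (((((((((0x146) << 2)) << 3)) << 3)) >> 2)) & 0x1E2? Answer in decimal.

0x146 = 00101000110
→ << 2 (mod 2^11) → 10100011000 = 1304
→ << 3 (mod 2^11) → 00011000000 = 192
→ << 3 (mod 2^11) → 11000000000 = 1536
→ >> 2 → 00110000000 = 384
0x1E2 = 00111100010
→ & → 00110000000 = 384

384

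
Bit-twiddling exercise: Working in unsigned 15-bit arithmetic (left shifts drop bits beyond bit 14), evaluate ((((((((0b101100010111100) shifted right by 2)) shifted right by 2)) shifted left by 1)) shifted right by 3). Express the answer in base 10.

354

0b101100010111100 = 101100010111100
→ shifted right by 2 → 001011000101111 = 5679
→ shifted right by 2 → 000010110001011 = 1419
→ shifted left by 1 (mod 2^15) → 000101100010110 = 2838
→ shifted right by 3 → 000000101100010 = 354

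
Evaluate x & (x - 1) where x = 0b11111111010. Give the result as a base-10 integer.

x = 11111111010 = 2042
x - 1 = 11111111001
AND   = 11111111000 = 2040
(x & (x - 1) clears the lowest set bit of x.)

2040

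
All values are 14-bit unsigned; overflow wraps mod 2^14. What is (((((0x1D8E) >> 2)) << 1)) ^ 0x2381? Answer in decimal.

11591

0x1D8E = 01110110001110
→ >> 2 → 00011101100011 = 1891
→ << 1 (mod 2^14) → 00111011000110 = 3782
0x2381 = 10001110000001
→ ^ → 10110101000111 = 11591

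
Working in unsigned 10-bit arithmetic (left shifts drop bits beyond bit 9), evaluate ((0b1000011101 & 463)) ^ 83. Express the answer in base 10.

94

0b1000011101 = 1000011101
463 = 0111001111
→ & → 0000001101 = 13
83 = 0001010011
→ ^ → 0001011110 = 94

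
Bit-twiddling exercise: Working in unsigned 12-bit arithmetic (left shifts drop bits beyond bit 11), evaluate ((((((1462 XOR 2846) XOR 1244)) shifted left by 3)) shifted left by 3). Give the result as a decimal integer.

1462 = 010110110110
2846 = 101100011110
→ XOR → 111010101000 = 3752
1244 = 010011011100
→ XOR → 101001110100 = 2676
→ shifted left by 3 (mod 2^12) → 001110100000 = 928
→ shifted left by 3 (mod 2^12) → 110100000000 = 3328

3328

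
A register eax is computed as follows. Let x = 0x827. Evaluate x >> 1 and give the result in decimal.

0x827 = 100000100111
shift right by 1 → 010000010011 = 1043
(equivalently, floor(2087 / 2))

1043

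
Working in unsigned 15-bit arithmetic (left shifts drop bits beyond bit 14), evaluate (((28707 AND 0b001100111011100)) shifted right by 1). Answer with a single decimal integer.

28707 = 111000000100011
0b001100111011100 = 001100111011100
→ AND → 001000000000000 = 4096
→ shifted right by 1 → 000100000000000 = 2048

2048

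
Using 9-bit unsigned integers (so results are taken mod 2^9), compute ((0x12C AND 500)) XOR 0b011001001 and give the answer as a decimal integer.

0x12C = 100101100
500 = 111110100
→ AND → 100100100 = 292
0b011001001 = 011001001
→ XOR → 111101101 = 493

493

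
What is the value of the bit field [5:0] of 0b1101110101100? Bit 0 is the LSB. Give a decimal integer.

v = 1101110101100
Shift right by 0: 1101110101100
Mask low 6 bits: 101100 = 44

44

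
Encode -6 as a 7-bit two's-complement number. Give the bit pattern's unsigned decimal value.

6 in 7 bits: 0000110
Invert: 1111001
Add 1:  1111010 = 122
(Check: 2^7 - 6 = 128 - 6 = 122.)

122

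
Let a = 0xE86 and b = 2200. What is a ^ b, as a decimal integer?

0xE86 = 111010000110
2200 = 100010011000
XOR → 011000011110 = 1566

1566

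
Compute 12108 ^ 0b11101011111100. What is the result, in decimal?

5552

12108 = 10111101001100
b = 11101011111100
XOR → 01010110110000 = 5552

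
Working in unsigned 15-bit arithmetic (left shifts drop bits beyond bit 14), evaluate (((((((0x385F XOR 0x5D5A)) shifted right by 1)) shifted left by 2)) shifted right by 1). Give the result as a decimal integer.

0x385F = 011100001011111
0x5D5A = 101110101011010
→ XOR → 110010100000101 = 25861
→ shifted right by 1 → 011001010000010 = 12930
→ shifted left by 2 (mod 2^15) → 100101000001000 = 18952
→ shifted right by 1 → 010010100000100 = 9476

9476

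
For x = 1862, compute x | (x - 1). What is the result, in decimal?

x = 11101000110 = 1862
x - 1 = 11101000101
OR    = 11101000111 = 1863
(x | (x - 1) sets all bits below the lowest set bit.)

1863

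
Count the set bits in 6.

2

6 = 110
Count the 1s: 1 + 1 = 2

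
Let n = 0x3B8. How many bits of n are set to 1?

6

0x3B8 = 1110111000
Count the 1s: 1 + 1 + 1 + 1 + 1 + 1 = 6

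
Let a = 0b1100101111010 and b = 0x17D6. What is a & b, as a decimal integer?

a = 1100101111010
0x17D6 = 1011111010110
AND → 1000101010010 = 4434

4434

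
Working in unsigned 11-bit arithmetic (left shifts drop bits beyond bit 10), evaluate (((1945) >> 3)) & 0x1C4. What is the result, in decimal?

192

1945 = 11110011001
→ >> 3 → 00011110011 = 243
0x1C4 = 00111000100
→ & → 00011000000 = 192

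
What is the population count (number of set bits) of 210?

210 = 11010010
Count the 1s: 1 + 1 + 1 + 1 = 4

4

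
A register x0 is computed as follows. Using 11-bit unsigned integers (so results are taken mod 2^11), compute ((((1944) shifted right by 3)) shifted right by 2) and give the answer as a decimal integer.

1944 = 11110011000
→ shifted right by 3 → 00011110011 = 243
→ shifted right by 2 → 00000111100 = 60

60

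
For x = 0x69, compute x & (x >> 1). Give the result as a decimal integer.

x = 1101001 = 105
x>>1 = 0110100
AND  = 0100000 = 32
(x & (x >> 1) has a 1 wherever x has two consecutive 1 bits.)

32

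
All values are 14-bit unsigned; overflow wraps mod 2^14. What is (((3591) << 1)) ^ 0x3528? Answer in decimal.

10534

3591 = 00111000000111
→ << 1 (mod 2^14) → 01110000001110 = 7182
0x3528 = 11010100101000
→ ^ → 10100100100110 = 10534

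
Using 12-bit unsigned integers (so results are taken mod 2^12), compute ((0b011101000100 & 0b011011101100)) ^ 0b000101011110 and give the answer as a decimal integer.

1818

0b011101000100 = 011101000100
0b011011101100 = 011011101100
→ & → 011001000100 = 1604
0b000101011110 = 000101011110
→ ^ → 011100011010 = 1818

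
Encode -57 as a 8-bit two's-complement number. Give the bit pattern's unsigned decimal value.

57 in 8 bits: 00111001
Invert: 11000110
Add 1:  11000111 = 199
(Check: 2^8 - 57 = 256 - 57 = 199.)

199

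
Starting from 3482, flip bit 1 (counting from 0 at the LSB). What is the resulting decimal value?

3480

x = 110110011010
bit 1 is currently 1; toggle it via x ^ (1 << 1) = x ^ 2
→ 110110011000 = 3480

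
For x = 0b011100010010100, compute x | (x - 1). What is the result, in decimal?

14487

x = 11100010010100 = 14484
x - 1 = 11100010010011
OR    = 11100010010111 = 14487
(x | (x - 1) sets all bits below the lowest set bit.)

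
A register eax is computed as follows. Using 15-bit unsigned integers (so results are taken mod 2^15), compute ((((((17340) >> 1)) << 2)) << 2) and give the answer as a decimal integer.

7648

17340 = 100001110111100
→ >> 1 → 010000111011110 = 8670
→ << 2 (mod 2^15) → 000011101111000 = 1912
→ << 2 (mod 2^15) → 001110111100000 = 7648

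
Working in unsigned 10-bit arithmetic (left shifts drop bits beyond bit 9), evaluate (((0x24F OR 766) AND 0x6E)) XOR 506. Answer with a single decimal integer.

0x24F = 1001001111
766 = 1011111110
→ OR → 1011111111 = 767
0x6E = 0001101110
→ AND → 0001101110 = 110
506 = 0111111010
→ XOR → 0110010100 = 404

404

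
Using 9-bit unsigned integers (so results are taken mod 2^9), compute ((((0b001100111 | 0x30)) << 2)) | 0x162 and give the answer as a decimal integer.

0b001100111 = 001100111
0x30 = 000110000
→ | → 001110111 = 119
→ << 2 (mod 2^9) → 111011100 = 476
0x162 = 101100010
→ | → 111111110 = 510

510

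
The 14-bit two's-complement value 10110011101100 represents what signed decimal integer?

-4884

pattern = 10110011101100 (MSB is 1 ⇒ negative)
Invert: 01001100010011, add 1 → 01001100010100 = 4884, so the value is -4884.
(Equivalently: 11500 - 2^14 = 11500 - 16384 = -4884.)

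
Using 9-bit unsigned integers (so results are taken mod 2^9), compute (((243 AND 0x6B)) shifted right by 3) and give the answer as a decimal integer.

12

243 = 011110011
0x6B = 001101011
→ AND → 001100011 = 99
→ shifted right by 3 → 000001100 = 12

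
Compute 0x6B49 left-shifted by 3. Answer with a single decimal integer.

219720

0x6B49 = 000110101101001001
shift left by 3 → 110101101001001000 = 219720
(equivalently, 27465 × 2^3 = 27465 × 8)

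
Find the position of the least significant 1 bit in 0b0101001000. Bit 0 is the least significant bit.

3

0b0101001000 = 101001000
Trailing zeros: 3, so the lowest set bit is bit 3 (value 8).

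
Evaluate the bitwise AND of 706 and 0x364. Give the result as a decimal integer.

576

706 = 1011000010
0x364 = 1101100100
AND → 1001000000 = 576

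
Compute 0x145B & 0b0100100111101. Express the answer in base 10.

0x145B = 1010001011011
b = 0100100111101
AND → 0000000011001 = 25

25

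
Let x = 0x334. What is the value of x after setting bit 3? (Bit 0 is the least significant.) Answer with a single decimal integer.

x = 01100110100
bit 3 is currently 0; set it via x | (1 << 3) = x | 8
→ 01100111100 = 828

828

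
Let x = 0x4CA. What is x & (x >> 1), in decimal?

x = 10011001010 = 1226
x>>1 = 01001100101
AND  = 00001000000 = 64
(x & (x >> 1) has a 1 wherever x has two consecutive 1 bits.)

64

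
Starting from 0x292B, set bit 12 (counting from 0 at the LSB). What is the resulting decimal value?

x = 0010100100101011
bit 12 is currently 0; set it via x | (1 << 12) = x | 4096
→ 0011100100101011 = 14635

14635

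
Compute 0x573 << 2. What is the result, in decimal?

5580

0x573 = 0010101110011
shift left by 2 → 1010111001100 = 5580
(equivalently, 1395 × 2^2 = 1395 × 4)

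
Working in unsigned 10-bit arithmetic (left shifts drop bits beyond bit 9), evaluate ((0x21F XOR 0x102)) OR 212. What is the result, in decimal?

0x21F = 1000011111
0x102 = 0100000010
→ XOR → 1100011101 = 797
212 = 0011010100
→ OR → 1111011101 = 989

989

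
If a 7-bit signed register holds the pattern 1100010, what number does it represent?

-30

pattern = 1100010 (MSB is 1 ⇒ negative)
Invert: 0011101, add 1 → 0011110 = 30, so the value is -30.
(Equivalently: 98 - 2^7 = 98 - 128 = -30.)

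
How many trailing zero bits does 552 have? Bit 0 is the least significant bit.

552 = 1000101000
Trailing zeros: 3, so the lowest set bit is bit 3 (value 8).

3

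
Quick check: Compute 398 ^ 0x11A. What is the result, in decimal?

148

398 = 110001110
0x11A = 100011010
XOR → 010010100 = 148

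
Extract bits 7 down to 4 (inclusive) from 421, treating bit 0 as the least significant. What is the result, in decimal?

v = 0110100101
Shift right by 4: 011010
Mask low 4 bits: 1010 = 10

10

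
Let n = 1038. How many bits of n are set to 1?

1038 = 10000001110
Count the 1s: 1 + 1 + 1 + 1 = 4

4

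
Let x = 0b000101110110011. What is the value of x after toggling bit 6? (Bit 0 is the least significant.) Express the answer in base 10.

3059

x = 000101110110011
bit 6 is currently 0; toggle it via x ^ (1 << 6) = x ^ 64
→ 000101111110011 = 3059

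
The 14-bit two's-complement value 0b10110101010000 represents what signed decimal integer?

pattern = 10110101010000 (MSB is 1 ⇒ negative)
Invert: 01001010101111, add 1 → 01001010110000 = 4784, so the value is -4784.
(Equivalently: 11600 - 2^14 = 11600 - 16384 = -4784.)

-4784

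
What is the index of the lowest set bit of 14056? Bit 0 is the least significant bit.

14056 = 11011011101000
Trailing zeros: 3, so the lowest set bit is bit 3 (value 8).

3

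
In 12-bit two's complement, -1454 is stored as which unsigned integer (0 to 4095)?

1454 in 12 bits: 010110101110
Invert: 101001010001
Add 1:  101001010010 = 2642
(Check: 2^12 - 1454 = 4096 - 1454 = 2642.)

2642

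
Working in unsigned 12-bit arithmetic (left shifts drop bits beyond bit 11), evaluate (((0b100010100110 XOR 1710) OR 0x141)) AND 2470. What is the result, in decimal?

2304

0b100010100110 = 100010100110
1710 = 011010101110
→ XOR → 111000001000 = 3592
0x141 = 000101000001
→ OR → 111101001001 = 3913
2470 = 100110100110
→ AND → 100100000000 = 2304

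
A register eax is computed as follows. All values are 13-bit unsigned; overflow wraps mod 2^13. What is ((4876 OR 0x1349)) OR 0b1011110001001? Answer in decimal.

4876 = 1001100001100
0x1349 = 1001101001001
→ OR → 1001101001101 = 4941
0b1011110001001 = 1011110001001
→ OR → 1011111001101 = 6093

6093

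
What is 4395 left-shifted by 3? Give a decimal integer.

35160

4395 = 0001000100101011
shift left by 3 → 1000100101011000 = 35160
(equivalently, 4395 × 2^3 = 4395 × 8)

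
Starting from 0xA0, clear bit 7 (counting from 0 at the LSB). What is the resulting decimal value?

x = 010100000
bit 7 is currently 1; clear it via x & ~(1 << 7) = x & ~128
→ 000100000 = 32

32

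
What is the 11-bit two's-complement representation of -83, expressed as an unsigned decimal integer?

83 in 11 bits: 00001010011
Invert: 11110101100
Add 1:  11110101101 = 1965
(Check: 2^11 - 83 = 2048 - 83 = 1965.)

1965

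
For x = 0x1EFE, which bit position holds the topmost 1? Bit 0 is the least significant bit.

12

0x1EFE = 1111011111110
The topmost 1 is at position 12 (since 2^12 = 4096 ≤ 7934 < 8192).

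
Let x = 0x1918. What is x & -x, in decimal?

8

x = 1100100011000 = 6424
-x (two's complement) = …0011011101000
AND   = 0000000001000 = 8
(x & -x isolates the lowest set bit of x.)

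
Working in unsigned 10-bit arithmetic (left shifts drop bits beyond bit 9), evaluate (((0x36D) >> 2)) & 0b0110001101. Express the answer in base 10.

0x36D = 1101101101
→ >> 2 → 0011011011 = 219
0b0110001101 = 0110001101
→ & → 0010001001 = 137

137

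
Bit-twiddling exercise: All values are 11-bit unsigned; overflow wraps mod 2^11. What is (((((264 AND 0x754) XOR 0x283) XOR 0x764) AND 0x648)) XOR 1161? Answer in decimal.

201

264 = 00100001000
0x754 = 11101010100
→ AND → 00100000000 = 256
0x283 = 01010000011
→ XOR → 01110000011 = 899
0x764 = 11101100100
→ XOR → 10011100111 = 1255
0x648 = 11001001000
→ AND → 10001000000 = 1088
1161 = 10010001001
→ XOR → 00011001001 = 201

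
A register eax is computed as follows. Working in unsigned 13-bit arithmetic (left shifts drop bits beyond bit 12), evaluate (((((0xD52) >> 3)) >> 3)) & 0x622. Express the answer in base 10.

0xD52 = 0110101010010
→ >> 3 → 0000110101010 = 426
→ >> 3 → 0000000110101 = 53
0x622 = 0011000100010
→ & → 0000000100000 = 32

32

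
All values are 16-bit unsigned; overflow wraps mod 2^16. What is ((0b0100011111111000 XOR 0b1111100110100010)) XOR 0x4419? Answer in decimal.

64067

0b0100011111111000 = 0100011111111000
0b1111100110100010 = 1111100110100010
→ XOR → 1011111001011010 = 48730
0x4419 = 0100010000011001
→ XOR → 1111101001000011 = 64067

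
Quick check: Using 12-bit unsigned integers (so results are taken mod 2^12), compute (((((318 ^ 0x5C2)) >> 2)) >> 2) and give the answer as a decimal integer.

318 = 000100111110
0x5C2 = 010111000010
→ ^ → 010011111100 = 1276
→ >> 2 → 000100111111 = 319
→ >> 2 → 000001001111 = 79

79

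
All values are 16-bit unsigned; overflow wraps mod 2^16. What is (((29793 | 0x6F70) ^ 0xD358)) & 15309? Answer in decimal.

29793 = 0111010001100001
0x6F70 = 0110111101110000
→ | → 0111111101110001 = 32625
0xD358 = 1101001101011000
→ ^ → 1010110000101001 = 44073
15309 = 0011101111001101
→ & → 0010100000001001 = 10249

10249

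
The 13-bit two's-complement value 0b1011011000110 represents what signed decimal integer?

pattern = 1011011000110 (MSB is 1 ⇒ negative)
Invert: 0100100111001, add 1 → 0100100111010 = 2362, so the value is -2362.
(Equivalently: 5830 - 2^13 = 5830 - 8192 = -2362.)

-2362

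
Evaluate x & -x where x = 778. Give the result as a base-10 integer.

2

x = 1100001010 = 778
-x (two's complement) = …0011110110
AND   = 0000000010 = 2
(x & -x isolates the lowest set bit of x.)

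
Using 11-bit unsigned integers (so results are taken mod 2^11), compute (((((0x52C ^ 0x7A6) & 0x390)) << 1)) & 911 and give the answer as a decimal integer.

256

0x52C = 10100101100
0x7A6 = 11110100110
→ ^ → 01010001010 = 650
0x390 = 01110010000
→ & → 01010000000 = 640
→ << 1 (mod 2^11) → 10100000000 = 1280
911 = 01110001111
→ & → 00100000000 = 256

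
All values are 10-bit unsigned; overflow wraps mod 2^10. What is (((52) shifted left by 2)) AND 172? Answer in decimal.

52 = 0000110100
→ shifted left by 2 (mod 2^10) → 0011010000 = 208
172 = 0010101100
→ AND → 0010000000 = 128

128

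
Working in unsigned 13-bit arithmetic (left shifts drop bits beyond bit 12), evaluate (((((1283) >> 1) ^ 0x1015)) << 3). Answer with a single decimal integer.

1283 = 0010100000011
→ >> 1 → 0001010000001 = 641
0x1015 = 1000000010101
→ ^ → 1001010010100 = 4756
→ << 3 (mod 2^13) → 1010010100000 = 5280

5280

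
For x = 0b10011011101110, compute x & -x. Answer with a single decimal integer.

x = 10011011101110 = 9966
-x (two's complement) = …01100100010010
AND   = 00000000000010 = 2
(x & -x isolates the lowest set bit of x.)

2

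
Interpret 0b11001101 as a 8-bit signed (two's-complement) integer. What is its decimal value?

pattern = 11001101 (MSB is 1 ⇒ negative)
Invert: 00110010, add 1 → 00110011 = 51, so the value is -51.
(Equivalently: 205 - 2^8 = 205 - 256 = -51.)

-51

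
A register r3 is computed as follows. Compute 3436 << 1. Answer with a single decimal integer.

3436 = 0110101101100
shift left by 1 → 1101011011000 = 6872
(equivalently, 3436 × 2^1 = 3436 × 2)

6872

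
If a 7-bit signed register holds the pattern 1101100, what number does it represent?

-20

pattern = 1101100 (MSB is 1 ⇒ negative)
Invert: 0010011, add 1 → 0010100 = 20, so the value is -20.
(Equivalently: 108 - 2^7 = 108 - 128 = -20.)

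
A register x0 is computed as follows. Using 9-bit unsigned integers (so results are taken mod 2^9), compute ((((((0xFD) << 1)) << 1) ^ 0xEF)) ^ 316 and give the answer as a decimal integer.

0xFD = 011111101
→ << 1 (mod 2^9) → 111111010 = 506
→ << 1 (mod 2^9) → 111110100 = 500
0xEF = 011101111
→ ^ → 100011011 = 283
316 = 100111100
→ ^ → 000100111 = 39

39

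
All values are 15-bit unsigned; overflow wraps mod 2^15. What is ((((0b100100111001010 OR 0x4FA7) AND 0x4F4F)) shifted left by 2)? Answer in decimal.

15676

0b100100111001010 = 100100111001010
0x4FA7 = 100111110100111
→ OR → 100111111101111 = 20463
0x4F4F = 100111101001111
→ AND → 100111101001111 = 20303
→ shifted left by 2 (mod 2^15) → 011110100111100 = 15676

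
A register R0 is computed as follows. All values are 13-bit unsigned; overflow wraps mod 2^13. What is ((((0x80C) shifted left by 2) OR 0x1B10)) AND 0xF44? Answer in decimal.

2816

0x80C = 0100000001100
→ shifted left by 2 (mod 2^13) → 0000000110000 = 48
0x1B10 = 1101100010000
→ OR → 1101100110000 = 6960
0xF44 = 0111101000100
→ AND → 0101100000000 = 2816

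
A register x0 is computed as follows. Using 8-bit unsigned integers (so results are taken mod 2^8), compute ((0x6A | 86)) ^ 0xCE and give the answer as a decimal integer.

0x6A = 01101010
86 = 01010110
→ | → 01111110 = 126
0xCE = 11001110
→ ^ → 10110000 = 176

176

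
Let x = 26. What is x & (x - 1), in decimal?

x = 11010 = 26
x - 1 = 11001
AND   = 11000 = 24
(x & (x - 1) clears the lowest set bit of x.)

24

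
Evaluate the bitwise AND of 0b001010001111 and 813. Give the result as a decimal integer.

525

a = 1010001111
813 = 1100101101
AND → 1000001101 = 525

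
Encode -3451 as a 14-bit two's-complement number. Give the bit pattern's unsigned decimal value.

3451 in 14 bits: 00110101111011
Invert: 11001010000100
Add 1:  11001010000101 = 12933
(Check: 2^14 - 3451 = 16384 - 3451 = 12933.)

12933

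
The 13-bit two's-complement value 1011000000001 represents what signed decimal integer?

pattern = 1011000000001 (MSB is 1 ⇒ negative)
Invert: 0100111111110, add 1 → 0100111111111 = 2559, so the value is -2559.
(Equivalently: 5633 - 2^13 = 5633 - 8192 = -2559.)

-2559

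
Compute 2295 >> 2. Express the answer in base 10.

573

2295 = 100011110111
shift right by 2 → 001000111101 = 573
(equivalently, floor(2295 / 4))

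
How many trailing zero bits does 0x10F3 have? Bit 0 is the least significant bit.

0

0x10F3 = 1000011110011
Trailing zeros: 0, so the lowest set bit is bit 0 (value 1).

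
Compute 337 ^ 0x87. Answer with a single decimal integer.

337 = 101010001
0x87 = 010000111
XOR → 111010110 = 470

470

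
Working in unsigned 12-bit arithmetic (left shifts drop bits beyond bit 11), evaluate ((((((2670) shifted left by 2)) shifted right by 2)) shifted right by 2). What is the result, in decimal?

155

2670 = 101001101110
→ shifted left by 2 (mod 2^12) → 100110111000 = 2488
→ shifted right by 2 → 001001101110 = 622
→ shifted right by 2 → 000010011011 = 155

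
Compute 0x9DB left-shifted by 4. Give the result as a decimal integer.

40368

0x9DB = 0000100111011011
shift left by 4 → 1001110110110000 = 40368
(equivalently, 2523 × 2^4 = 2523 × 16)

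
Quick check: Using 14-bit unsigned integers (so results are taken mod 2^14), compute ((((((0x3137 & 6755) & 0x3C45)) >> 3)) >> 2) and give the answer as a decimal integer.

0x3137 = 11000100110111
6755 = 01101001100011
→ & → 01000000100011 = 4131
0x3C45 = 11110001000101
→ & → 01000000000001 = 4097
→ >> 3 → 00001000000000 = 512
→ >> 2 → 00000010000000 = 128

128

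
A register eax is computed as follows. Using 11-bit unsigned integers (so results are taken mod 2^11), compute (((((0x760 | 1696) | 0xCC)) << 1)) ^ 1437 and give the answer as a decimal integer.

581

0x760 = 11101100000
1696 = 11010100000
→ | → 11111100000 = 2016
0xCC = 00011001100
→ | → 11111101100 = 2028
→ << 1 (mod 2^11) → 11111011000 = 2008
1437 = 10110011101
→ ^ → 01001000101 = 581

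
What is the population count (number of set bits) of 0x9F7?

0x9F7 = 100111110111
Count the 1s: 1 + 1 + 1 + 1 + 1 + 1 + 1 + 1 + 1 = 9

9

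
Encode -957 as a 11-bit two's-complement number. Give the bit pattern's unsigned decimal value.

1091

957 in 11 bits: 01110111101
Invert: 10001000010
Add 1:  10001000011 = 1091
(Check: 2^11 - 957 = 2048 - 957 = 1091.)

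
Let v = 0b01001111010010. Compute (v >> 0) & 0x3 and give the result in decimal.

2

v = 01001111010010
Shift right by 0: 01001111010010
Mask low 2 bits: 10 = 2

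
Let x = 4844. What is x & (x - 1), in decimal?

4840

x = 1001011101100 = 4844
x - 1 = 1001011101011
AND   = 1001011101000 = 4840
(x & (x - 1) clears the lowest set bit of x.)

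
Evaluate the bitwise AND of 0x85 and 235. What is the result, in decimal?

129

0x85 = 10000101
235 = 11101011
AND → 10000001 = 129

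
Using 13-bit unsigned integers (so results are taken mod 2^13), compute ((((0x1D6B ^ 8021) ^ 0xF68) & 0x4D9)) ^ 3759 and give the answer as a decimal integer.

2815

0x1D6B = 1110101101011
8021 = 1111101010101
→ ^ → 0001000111110 = 574
0xF68 = 0111101101000
→ ^ → 0110101010110 = 3414
0x4D9 = 0010011011001
→ & → 0010001010000 = 1104
3759 = 0111010101111
→ ^ → 0101011111111 = 2815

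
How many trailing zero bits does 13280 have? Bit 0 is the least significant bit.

13280 = 11001111100000
Trailing zeros: 5, so the lowest set bit is bit 5 (value 32).

5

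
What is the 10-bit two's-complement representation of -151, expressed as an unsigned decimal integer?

151 in 10 bits: 0010010111
Invert: 1101101000
Add 1:  1101101001 = 873
(Check: 2^10 - 151 = 1024 - 151 = 873.)

873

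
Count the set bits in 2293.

2293 = 100011110101
Count the 1s: 1 + 1 + 1 + 1 + 1 + 1 + 1 = 7

7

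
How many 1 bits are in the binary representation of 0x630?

0x630 = 11000110000
Count the 1s: 1 + 1 + 1 + 1 = 4

4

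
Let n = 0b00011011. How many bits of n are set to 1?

4

n = 11011
Count the 1s: 1 + 1 + 1 + 1 = 4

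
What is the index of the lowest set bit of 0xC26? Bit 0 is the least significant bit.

0xC26 = 110000100110
Trailing zeros: 1, so the lowest set bit is bit 1 (value 2).

1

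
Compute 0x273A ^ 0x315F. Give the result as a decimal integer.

5733

0x273A = 10011100111010
0x315F = 11000101011111
XOR → 01011001100101 = 5733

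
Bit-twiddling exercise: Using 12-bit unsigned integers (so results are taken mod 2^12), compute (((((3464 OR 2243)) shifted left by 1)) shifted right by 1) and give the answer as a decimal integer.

1483

3464 = 110110001000
2243 = 100011000011
→ OR → 110111001011 = 3531
→ shifted left by 1 (mod 2^12) → 101110010110 = 2966
→ shifted right by 1 → 010111001011 = 1483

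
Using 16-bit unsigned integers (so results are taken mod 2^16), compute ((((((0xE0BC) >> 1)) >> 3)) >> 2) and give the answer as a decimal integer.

0xE0BC = 1110000010111100
→ >> 1 → 0111000001011110 = 28766
→ >> 3 → 0000111000001011 = 3595
→ >> 2 → 0000001110000010 = 898

898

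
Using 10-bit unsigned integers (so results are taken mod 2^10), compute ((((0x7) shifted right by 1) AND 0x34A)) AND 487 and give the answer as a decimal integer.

0x7 = 0000000111
→ shifted right by 1 → 0000000011 = 3
0x34A = 1101001010
→ AND → 0000000010 = 2
487 = 0111100111
→ AND → 0000000010 = 2

2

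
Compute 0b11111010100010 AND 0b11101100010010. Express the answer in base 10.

a = 11111010100010
b = 11101100010010
AND → 11101000000010 = 14850

14850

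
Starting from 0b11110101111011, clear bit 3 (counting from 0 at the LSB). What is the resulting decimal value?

15731

x = 11110101111011
bit 3 is currently 1; clear it via x & ~(1 << 3) = x & ~8
→ 11110101110011 = 15731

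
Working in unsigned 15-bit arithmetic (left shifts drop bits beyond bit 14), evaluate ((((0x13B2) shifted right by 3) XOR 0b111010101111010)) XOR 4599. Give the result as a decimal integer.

0x13B2 = 001001110110010
→ shifted right by 3 → 000001001110110 = 630
0b111010101111010 = 111010101111010
→ XOR → 111011100001100 = 30476
4599 = 001000111110111
→ XOR → 110011011111011 = 26363

26363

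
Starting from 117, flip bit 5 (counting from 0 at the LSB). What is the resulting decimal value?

x = 01110101
bit 5 is currently 1; toggle it via x ^ (1 << 5) = x ^ 32
→ 01010101 = 85

85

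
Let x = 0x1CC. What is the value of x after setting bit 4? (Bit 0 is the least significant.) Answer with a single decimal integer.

x = 00111001100
bit 4 is currently 0; set it via x | (1 << 4) = x | 16
→ 00111011100 = 476

476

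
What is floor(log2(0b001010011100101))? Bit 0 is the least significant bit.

12

0b001010011100101 = 1010011100101
The topmost 1 is at position 12 (since 2^12 = 4096 ≤ 5349 < 8192).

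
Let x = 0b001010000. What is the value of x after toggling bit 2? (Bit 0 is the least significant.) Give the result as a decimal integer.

84

x = 001010000
bit 2 is currently 0; toggle it via x ^ (1 << 2) = x ^ 4
→ 001010100 = 84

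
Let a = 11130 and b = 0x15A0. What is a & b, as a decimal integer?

11130 = 10101101111010
0x15A0 = 01010110100000
AND → 00000100100000 = 288

288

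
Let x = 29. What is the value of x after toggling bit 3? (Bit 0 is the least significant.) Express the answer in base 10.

x = 0000011101
bit 3 is currently 1; toggle it via x ^ (1 << 3) = x ^ 8
→ 0000010101 = 21

21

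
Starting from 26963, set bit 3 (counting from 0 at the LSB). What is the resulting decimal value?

x = 110100101010011
bit 3 is currently 0; set it via x | (1 << 3) = x | 8
→ 110100101011011 = 26971

26971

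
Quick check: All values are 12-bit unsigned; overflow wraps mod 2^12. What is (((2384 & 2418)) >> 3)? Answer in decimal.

2384 = 100101010000
2418 = 100101110010
→ & → 100101010000 = 2384
→ >> 3 → 000100101010 = 298

298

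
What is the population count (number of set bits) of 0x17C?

0x17C = 101111100
Count the 1s: 1 + 1 + 1 + 1 + 1 + 1 = 6

6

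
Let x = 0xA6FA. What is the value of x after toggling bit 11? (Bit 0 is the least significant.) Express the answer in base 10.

44794

x = 1010011011111010
bit 11 is currently 0; toggle it via x ^ (1 << 11) = x ^ 2048
→ 1010111011111010 = 44794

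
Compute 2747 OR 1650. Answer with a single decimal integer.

3835

2747 = 101010111011
1650 = 011001110010
 OR → 111011111011 = 3835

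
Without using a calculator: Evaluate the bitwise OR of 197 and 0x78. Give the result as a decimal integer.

253

197 = 11000101
0x78 = 01111000
 OR → 11111101 = 253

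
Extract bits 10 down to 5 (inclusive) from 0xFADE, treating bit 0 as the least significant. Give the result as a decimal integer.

22

v = 1111101011011110
Shift right by 5: 11111010110
Mask low 6 bits: 010110 = 22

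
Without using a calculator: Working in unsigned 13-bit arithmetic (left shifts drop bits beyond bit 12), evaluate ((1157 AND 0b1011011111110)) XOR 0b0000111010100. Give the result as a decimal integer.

1157 = 0010010000101
0b1011011111110 = 1011011111110
→ AND → 0010010000100 = 1156
0b0000111010100 = 0000111010100
→ XOR → 0010101010000 = 1360

1360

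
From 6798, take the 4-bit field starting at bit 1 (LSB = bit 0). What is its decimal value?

7

v = 01101010001110
Shift right by 1: 0110101000111
Mask low 4 bits: 0111 = 7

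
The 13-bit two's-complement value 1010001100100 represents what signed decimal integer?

pattern = 1010001100100 (MSB is 1 ⇒ negative)
Invert: 0101110011011, add 1 → 0101110011100 = 2972, so the value is -2972.
(Equivalently: 5220 - 2^13 = 5220 - 8192 = -2972.)

-2972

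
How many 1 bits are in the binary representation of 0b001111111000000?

n = 1111111000000
Count the 1s: 1 + 1 + 1 + 1 + 1 + 1 + 1 = 7

7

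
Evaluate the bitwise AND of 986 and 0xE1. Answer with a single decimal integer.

192

986 = 1111011010
0xE1 = 0011100001
AND → 0011000000 = 192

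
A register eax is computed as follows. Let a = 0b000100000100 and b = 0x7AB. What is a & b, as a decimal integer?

a = 00100000100
0x7AB = 11110101011
AND → 00100000000 = 256

256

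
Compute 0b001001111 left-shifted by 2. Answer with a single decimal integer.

316

x = 001001111
shift left by 2 → 100111100 = 316
(equivalently, 79 × 2^2 = 79 × 4)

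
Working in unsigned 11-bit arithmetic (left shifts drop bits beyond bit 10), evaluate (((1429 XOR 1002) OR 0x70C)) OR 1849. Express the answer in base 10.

1429 = 10110010101
1002 = 01111101010
→ XOR → 11001111111 = 1663
0x70C = 11100001100
→ OR → 11101111111 = 1919
1849 = 11100111001
→ OR → 11101111111 = 1919

1919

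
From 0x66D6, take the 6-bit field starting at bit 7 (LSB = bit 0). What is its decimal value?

v = 110011011010110
Shift right by 7: 11001101
Mask low 6 bits: 001101 = 13

13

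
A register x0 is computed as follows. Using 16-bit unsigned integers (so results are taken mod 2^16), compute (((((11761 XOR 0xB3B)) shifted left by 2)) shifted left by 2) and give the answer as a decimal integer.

27808

11761 = 0010110111110001
0xB3B = 0000101100111011
→ XOR → 0010011011001010 = 9930
→ shifted left by 2 (mod 2^16) → 1001101100101000 = 39720
→ shifted left by 2 (mod 2^16) → 0110110010100000 = 27808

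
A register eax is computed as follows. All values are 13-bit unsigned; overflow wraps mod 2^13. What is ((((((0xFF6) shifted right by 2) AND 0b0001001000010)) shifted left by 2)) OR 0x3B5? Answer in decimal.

0xFF6 = 0111111110110
→ shifted right by 2 → 0001111111101 = 1021
0b0001001000010 = 0001001000010
→ AND → 0001001000000 = 576
→ shifted left by 2 (mod 2^13) → 0100100000000 = 2304
0x3B5 = 0001110110101
→ OR → 0101110110101 = 2997

2997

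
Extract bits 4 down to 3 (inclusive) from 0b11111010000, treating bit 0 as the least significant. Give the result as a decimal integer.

v = 11111010000
Shift right by 3: 11111010
Mask low 2 bits: 10 = 2

2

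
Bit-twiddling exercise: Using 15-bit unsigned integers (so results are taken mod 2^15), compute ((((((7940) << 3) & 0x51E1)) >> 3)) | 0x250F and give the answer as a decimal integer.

12047

7940 = 001111100000100
→ << 3 (mod 2^15) → 111100000100000 = 30752
0x51E1 = 101000111100001
→ & → 101000000100000 = 20512
→ >> 3 → 000101000000100 = 2564
0x250F = 010010100001111
→ | → 010111100001111 = 12047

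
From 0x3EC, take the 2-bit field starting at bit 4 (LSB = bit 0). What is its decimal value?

v = 1111101100
Shift right by 4: 111110
Mask low 2 bits: 10 = 2

2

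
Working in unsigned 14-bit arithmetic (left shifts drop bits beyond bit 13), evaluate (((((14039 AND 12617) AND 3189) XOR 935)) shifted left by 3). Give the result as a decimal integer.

7984

14039 = 11011011010111
12617 = 11000101001001
→ AND → 11000001000001 = 12353
3189 = 00110001110101
→ AND → 00000001000001 = 65
935 = 00001110100111
→ XOR → 00001111100110 = 998
→ shifted left by 3 (mod 2^14) → 01111100110000 = 7984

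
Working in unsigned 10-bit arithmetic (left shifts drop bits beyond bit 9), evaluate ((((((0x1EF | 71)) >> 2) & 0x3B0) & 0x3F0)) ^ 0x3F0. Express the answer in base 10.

0x1EF = 0111101111
71 = 0001000111
→ | → 0111101111 = 495
→ >> 2 → 0001111011 = 123
0x3B0 = 1110110000
→ & → 0000110000 = 48
0x3F0 = 1111110000
→ & → 0000110000 = 48
0x3F0 = 1111110000
→ ^ → 1111000000 = 960

960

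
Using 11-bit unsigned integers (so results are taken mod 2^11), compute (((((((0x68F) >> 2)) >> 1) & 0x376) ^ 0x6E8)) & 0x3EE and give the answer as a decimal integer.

680

0x68F = 11010001111
→ >> 2 → 00110100011 = 419
→ >> 1 → 00011010001 = 209
0x376 = 01101110110
→ & → 00001010000 = 80
0x6E8 = 11011101000
→ ^ → 11010111000 = 1720
0x3EE = 01111101110
→ & → 01010101000 = 680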